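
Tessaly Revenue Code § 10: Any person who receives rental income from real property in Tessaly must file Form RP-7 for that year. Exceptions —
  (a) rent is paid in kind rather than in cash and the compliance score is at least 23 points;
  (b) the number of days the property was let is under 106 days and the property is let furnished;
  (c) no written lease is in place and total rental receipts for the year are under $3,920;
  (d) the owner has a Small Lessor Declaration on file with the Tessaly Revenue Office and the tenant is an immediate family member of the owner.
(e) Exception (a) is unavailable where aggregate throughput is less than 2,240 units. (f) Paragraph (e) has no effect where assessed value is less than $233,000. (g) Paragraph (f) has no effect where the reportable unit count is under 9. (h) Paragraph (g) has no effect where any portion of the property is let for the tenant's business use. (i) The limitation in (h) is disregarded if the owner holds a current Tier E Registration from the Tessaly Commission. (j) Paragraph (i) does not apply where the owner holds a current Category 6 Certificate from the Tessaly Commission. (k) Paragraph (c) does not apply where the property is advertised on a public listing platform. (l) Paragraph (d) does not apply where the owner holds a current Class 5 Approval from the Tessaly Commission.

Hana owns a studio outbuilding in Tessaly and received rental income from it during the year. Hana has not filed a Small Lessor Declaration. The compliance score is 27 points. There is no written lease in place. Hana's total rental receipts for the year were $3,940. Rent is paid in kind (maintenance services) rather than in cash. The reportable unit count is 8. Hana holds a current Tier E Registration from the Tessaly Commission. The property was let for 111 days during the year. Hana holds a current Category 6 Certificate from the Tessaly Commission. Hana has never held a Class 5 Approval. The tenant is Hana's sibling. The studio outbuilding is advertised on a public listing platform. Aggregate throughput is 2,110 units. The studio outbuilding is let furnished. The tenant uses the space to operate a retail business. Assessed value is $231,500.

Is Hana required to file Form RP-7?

No — exception (a) applies; Hana is not required to file Form RP-7.

All of (a)'s requirements are met (rent is paid in kind; the compliance score is 27 points, meeting the 23 points threshold). As to paragraphs (e)–(j): (e) is triggered (aggregate throughput is 2,110 units, less than the 2,240 units limit), but is set aside by (f): (f) operates against (e): assessed value is $231,500, less than the $233,000 limit. (g) is engaged (the reportable unit count is 8, under the 9 limit), but yields to (h): (h) operates against (g): the space is let for business use. (i) would limit (h) — a current Tier E Registration is held — but (j) sets (i) aside: (j) operates against (i): a current Category 6 Certificate is held. So (a) applies.
Exception (b) fails — the number of days the property was let is 111 days, not under 106 days.
Exception (c) fails — total rental receipts for the year are $3,940, not under $3,920.
Exception (d) does not apply: no Small Lessor Declaration is on file.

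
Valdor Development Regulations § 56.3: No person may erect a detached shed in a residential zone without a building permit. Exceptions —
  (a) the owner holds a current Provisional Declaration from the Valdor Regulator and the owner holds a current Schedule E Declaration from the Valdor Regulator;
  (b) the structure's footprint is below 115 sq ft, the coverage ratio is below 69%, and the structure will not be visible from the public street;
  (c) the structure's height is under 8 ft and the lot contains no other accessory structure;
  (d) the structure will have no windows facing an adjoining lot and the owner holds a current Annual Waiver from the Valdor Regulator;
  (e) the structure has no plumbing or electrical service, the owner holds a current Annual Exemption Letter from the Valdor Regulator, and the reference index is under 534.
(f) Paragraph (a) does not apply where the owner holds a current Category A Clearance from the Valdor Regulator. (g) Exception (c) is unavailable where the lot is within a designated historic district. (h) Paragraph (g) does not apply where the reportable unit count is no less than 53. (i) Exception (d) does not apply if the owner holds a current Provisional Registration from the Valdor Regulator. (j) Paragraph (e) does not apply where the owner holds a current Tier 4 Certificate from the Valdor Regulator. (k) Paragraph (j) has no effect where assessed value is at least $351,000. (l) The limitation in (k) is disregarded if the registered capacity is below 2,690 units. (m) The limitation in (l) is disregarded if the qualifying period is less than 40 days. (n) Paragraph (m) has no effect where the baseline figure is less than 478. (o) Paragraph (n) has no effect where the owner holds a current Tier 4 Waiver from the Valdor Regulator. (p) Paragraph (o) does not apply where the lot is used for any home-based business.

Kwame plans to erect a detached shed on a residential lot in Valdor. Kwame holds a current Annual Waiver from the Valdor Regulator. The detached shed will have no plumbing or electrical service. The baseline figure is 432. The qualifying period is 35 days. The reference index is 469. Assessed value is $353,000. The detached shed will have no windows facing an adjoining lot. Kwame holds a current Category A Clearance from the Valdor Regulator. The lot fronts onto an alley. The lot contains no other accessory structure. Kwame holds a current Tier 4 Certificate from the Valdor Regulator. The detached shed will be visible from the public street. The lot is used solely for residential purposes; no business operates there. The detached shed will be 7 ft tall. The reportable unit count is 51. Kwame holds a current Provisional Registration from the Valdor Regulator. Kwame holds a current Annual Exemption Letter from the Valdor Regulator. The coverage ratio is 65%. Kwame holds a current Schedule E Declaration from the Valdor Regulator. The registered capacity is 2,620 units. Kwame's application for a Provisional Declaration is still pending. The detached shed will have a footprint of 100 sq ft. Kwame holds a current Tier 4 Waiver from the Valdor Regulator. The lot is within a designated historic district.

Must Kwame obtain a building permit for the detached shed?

No — exception (e) applies; Kwame does not need a building permit.

Exception (a) fails — there is no Provisional Declaration in force.
Exception (b) requires that the structure will not be visible from the public street; but the structure will be visible from the street, so (b) is unavailable.
Exception (c): the structure's height is 7 ft, under the 8 ft limit; the lot has no other accessory structure — every condition holds. But applying paragraphs (g)–(h): (g) operates against (c): the lot is in a historic district. (h), which would lift (g), is inapplicable — the reportable unit count is 51, short of 53. So (c) is unavailable.
All of (d)'s requirements are met (no windows face an adjoining lot; a current Annual Waiver is held). But: (i) operates against (d): a current Provisional Registration is held. So (d) is unavailable.
Exception (e): there is no plumbing or electrical service; a current Annual Exemption Letter is held; the reference index is 469, under the 534 limit — every condition holds. Under paragraphs (j)–(p): (j) is triggered (a current Tier 4 Certificate is held), but is overridden by (k): (k) is triggered — assessed value is $353,000, meeting the $351,000 threshold. (l) is triggered (the registered capacity is 2,620 units, below the 2,690 units limit), but is overridden by (m): (m) is triggered — the qualifying period is 35 days, less than the 40 days limit. (n) is triggered (the baseline figure is 432, less than the 478 limit), but is overridden by (o): (o) operates — a current Tier 4 Waiver is held. (p) is not triggered (the lot is solely residential), so (o) stands. Exception (e) stands.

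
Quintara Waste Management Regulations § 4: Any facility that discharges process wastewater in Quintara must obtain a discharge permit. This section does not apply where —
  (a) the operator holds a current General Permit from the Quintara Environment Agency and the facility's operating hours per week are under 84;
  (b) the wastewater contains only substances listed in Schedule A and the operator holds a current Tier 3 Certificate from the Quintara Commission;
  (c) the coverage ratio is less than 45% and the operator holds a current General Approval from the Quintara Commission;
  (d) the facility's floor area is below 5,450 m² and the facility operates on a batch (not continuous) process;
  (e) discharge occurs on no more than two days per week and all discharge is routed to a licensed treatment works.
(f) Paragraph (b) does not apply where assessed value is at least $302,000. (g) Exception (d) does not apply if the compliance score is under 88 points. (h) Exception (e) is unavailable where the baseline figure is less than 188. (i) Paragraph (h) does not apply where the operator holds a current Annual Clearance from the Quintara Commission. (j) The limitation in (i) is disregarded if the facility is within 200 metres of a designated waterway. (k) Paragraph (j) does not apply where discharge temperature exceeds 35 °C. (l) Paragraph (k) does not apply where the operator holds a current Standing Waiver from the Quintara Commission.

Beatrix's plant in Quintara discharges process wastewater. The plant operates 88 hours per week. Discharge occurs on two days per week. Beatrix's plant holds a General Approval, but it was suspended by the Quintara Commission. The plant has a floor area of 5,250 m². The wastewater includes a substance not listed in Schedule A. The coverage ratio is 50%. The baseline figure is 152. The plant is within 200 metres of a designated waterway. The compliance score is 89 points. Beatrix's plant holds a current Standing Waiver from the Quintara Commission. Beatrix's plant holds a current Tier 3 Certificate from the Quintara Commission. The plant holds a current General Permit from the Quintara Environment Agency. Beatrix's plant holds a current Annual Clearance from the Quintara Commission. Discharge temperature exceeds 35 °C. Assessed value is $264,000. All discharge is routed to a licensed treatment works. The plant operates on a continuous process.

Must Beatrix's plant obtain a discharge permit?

Exception (a) requires that the facility's operating hours per week are under 84; but the facility's operating hours per week are 88, not under 84, so (a) is unavailable.
Exception (b) requires that the wastewater contains only substances listed in Schedule A; but the wastewater includes a non-Schedule-A substance, so (b) is unavailable.
Exception (c) fails — the coverage ratio is 50%, not less than 45%.
Exception (d) fails — the facility operates on a continuous process.
Exception (e) is satisfied on its face — discharge occurs on no more than two days per week; discharge is routed to a licensed treatment works. But: (h) operates against (e): the baseline figure is 152, less than the 188 limit. (i) would limit (h) — a current Annual Clearance is held — but (j) sets (i) aside: (j) is engaged — the plant is within 200 m of a designated waterway. (k) would limit (j) — discharge temperature exceeds 35 °C — but (l) sets (k) aside: (l) operates against (k): a current Standing Waiver is held. (e) is therefore removed.
No exception displaces § 4.

Yes — Beatrix's plant must obtain a discharge permit.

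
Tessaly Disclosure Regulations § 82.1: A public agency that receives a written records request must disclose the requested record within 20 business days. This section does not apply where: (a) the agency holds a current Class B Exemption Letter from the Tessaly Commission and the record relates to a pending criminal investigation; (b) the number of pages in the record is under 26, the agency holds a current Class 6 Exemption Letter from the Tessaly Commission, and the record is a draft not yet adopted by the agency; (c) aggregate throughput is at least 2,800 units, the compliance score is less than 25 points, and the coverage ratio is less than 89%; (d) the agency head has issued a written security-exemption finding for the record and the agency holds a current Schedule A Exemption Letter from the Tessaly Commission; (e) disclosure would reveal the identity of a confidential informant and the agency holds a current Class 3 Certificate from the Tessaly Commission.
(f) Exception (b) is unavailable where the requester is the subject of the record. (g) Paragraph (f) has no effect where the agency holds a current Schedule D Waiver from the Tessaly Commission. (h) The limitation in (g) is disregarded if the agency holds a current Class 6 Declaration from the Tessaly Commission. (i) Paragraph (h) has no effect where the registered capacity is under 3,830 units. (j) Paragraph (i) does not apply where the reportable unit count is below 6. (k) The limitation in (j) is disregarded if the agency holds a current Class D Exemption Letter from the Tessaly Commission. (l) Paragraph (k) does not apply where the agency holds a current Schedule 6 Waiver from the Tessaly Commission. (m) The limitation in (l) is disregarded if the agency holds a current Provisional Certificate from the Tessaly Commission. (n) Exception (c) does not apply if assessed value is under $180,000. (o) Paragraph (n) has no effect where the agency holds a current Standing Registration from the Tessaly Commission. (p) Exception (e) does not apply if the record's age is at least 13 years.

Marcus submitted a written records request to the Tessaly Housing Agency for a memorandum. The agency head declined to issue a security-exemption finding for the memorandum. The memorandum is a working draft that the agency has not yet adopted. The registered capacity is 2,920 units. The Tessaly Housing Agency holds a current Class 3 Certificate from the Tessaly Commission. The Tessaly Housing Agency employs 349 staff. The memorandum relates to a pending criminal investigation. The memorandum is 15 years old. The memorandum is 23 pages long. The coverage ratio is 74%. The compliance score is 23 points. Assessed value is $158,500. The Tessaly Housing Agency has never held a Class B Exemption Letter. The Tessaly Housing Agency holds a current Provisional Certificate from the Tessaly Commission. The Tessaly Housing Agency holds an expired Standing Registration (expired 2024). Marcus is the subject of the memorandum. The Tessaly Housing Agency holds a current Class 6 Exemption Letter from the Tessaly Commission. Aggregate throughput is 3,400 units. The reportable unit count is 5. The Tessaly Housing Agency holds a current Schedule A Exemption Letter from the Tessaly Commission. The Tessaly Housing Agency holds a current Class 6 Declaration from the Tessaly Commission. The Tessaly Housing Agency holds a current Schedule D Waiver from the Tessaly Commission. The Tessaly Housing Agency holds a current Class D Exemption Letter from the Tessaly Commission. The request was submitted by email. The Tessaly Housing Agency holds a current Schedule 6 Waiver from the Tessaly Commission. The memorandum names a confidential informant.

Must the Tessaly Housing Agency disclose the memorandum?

Exception (a) does not apply: there is no Class B Exemption Letter in force.
Exception (b) is satisfied on its face — the number of pages in the record is 23, under the 26 limit; a current Class 6 Exemption Letter is held; the memorandum is an unadopted draft. As to paragraphs (f)–(m): (f) is triggered (Marcus is the subject of the memorandum), but is displaced by (g): (g) is engaged — a current Schedule D Waiver is held. (h) would limit (g) — a current Class 6 Declaration is held — but (i) sets (h) aside: (i) operates against (h): the registered capacity is 2,920 units, under the 3,830 units limit. (j) would limit (i) — the reportable unit count is 5, below the 6 limit — but (k) sets (j) aside: (k) applies — a current Class D Exemption Letter is held. (l) would limit (k) — a current Schedule 6 Waiver is held — but (m) sets (l) aside: (m) is engaged — a current Provisional Certificate is held. Exception (b) stands.
Exception (c): aggregate throughput is 3,400 units, meeting the 2,800 units threshold; the compliance score is 23 points, less than the 25 points limit; the coverage ratio is 74%, less than the 89% limit — every condition holds. Turning to paragraphs (n)–(o): (n) is triggered — assessed value is $158,500, under the $180,000 limit. (o), which would lift (n), is inapplicable — no current Standing Registration is held. (c) is therefore removed.
Exception (d) does not apply: the agency head declined to issue a security-exemption finding.
All of (e)'s requirements are met (the memorandum names a confidential informant; a current Class 3 Certificate is held). But: (p) operates against (e): the record's age is 15 years, meeting the 13 years threshold. So (e) is unavailable.

No — exception (b) applies; the Tessaly Housing Agency is not required to disclose the memorandum.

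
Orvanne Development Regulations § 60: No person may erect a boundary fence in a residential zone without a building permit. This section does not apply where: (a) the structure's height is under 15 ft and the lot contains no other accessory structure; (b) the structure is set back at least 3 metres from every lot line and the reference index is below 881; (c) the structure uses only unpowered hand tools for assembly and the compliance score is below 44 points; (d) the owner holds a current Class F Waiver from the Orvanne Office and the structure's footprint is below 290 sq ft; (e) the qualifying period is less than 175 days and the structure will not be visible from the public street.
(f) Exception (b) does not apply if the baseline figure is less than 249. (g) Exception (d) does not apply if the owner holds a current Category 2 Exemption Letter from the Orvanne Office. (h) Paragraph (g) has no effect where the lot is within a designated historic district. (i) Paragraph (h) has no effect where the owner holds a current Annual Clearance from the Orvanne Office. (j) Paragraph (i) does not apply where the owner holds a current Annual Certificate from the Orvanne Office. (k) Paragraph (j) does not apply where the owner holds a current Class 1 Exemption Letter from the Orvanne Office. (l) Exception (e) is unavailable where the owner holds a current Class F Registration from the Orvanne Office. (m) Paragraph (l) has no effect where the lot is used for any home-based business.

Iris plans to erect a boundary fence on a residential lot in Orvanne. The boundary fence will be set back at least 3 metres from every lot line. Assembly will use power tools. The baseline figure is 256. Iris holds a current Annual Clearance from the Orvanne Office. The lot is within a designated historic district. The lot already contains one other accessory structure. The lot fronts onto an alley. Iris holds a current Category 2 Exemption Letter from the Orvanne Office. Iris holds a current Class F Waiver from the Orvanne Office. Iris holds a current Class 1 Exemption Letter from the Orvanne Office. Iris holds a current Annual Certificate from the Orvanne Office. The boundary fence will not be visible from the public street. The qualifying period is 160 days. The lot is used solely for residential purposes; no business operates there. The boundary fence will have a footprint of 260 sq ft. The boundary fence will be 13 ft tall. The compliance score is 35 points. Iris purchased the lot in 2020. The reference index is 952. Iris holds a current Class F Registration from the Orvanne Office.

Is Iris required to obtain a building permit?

Yes — Iris must obtain a building permit.

Exception (a) requires that the lot contains no other accessory structure; but the lot already has another accessory structure, so (a) is unavailable.
Exception (b) fails — the reference index is 952, not below 881.
Exception (c) does not apply: assembly uses power tools.
Exception (d): a current Class F Waiver is held; the structure's footprint is 260 sq ft, below the 290 sq ft limit — every condition holds. But applying paragraphs (g)–(k): (g) applies — a current Category 2 Exemption Letter is held. (h) applies (the lot is in a historic district), but is itself disapplied by (i): (i) operates against (h): a current Annual Clearance is held. (j) is engaged (a current Annual Certificate is held), but is displaced by (k): (k) applies — a current Class 1 Exemption Letter is held. Exception (d) does not apply.
Exception (e): the qualifying period is 160 days, less than the 175 days limit; the structure will not be visible from the street — every condition holds. But: (l) is triggered — a current Class F Registration is held. (m), which would lift (l), is not triggered — the lot is solely residential. Exception (e) does not apply.
None of the exceptions is available; § 60 applies in full.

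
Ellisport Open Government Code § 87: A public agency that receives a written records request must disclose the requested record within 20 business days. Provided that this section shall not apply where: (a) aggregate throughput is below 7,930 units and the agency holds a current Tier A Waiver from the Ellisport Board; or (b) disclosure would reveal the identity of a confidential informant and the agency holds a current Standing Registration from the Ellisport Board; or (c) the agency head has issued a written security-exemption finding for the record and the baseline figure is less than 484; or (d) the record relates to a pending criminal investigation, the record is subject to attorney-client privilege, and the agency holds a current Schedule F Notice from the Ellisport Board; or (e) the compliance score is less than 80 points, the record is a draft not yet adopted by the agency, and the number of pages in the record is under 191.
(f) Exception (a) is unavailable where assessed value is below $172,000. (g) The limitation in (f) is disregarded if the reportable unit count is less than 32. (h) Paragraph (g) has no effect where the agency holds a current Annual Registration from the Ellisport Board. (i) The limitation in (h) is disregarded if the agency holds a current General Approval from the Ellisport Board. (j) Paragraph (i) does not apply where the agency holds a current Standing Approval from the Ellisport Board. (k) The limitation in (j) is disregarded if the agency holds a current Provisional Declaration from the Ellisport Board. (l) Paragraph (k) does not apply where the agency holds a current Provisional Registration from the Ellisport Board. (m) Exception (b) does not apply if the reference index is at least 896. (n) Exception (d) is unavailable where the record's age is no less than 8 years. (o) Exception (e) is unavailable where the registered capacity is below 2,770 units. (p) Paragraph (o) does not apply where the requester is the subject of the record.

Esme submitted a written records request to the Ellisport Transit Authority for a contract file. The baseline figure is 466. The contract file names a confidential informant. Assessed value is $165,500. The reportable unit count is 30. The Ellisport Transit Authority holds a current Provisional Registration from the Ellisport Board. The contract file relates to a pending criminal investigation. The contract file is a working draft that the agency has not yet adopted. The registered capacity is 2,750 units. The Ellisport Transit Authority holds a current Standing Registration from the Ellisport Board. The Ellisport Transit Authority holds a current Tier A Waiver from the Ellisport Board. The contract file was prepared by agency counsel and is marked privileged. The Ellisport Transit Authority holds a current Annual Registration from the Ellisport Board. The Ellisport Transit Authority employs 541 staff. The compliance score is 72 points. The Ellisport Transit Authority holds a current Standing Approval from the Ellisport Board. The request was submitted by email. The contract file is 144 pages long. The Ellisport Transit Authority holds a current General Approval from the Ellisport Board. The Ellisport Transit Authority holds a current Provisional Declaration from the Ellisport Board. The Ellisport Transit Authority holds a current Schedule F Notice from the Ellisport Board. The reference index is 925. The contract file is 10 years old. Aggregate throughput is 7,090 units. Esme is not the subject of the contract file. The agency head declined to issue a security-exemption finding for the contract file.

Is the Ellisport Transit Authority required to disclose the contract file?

Yes — the Ellisport Transit Authority must disclose the contract file.

Exception (a)'s conditions are all satisfied: aggregate throughput is 7,090 units, below the 7,930 units limit; a current Tier A Waiver is held. Turning to paragraphs (f)–(l): (f) operates against (a): assessed value is $165,500, below the $172,000 limit. (g) is engaged (the reportable unit count is 30, less than the 32 limit), but yields to (h): (h) is triggered — a current Annual Registration is held. (i) would limit (h) — a current General Approval is held — but (j) sets (i) aside: (j) operates against (i): a current Standing Approval is held. (k) would limit (j) — a current Provisional Declaration is held — but (l) sets (k) aside: (l) operates against (k): a current Provisional Registration is held. (a) is therefore removed.
Exception (b): the contract file names a confidential informant; a current Standing Registration is held — every condition holds. Turning to paragraph (m): (m) operates against (b): the reference index is 925, meeting the 896 threshold. So (b) is unavailable.
Exception (c) does not apply: the agency head declined to issue a security-exemption finding.
All of (d)'s requirements are met (the contract file relates to a pending investigation; the contract file is privileged; a current Schedule F Notice is held). But applying paragraph (n): (n) operates against (d): the record's age is 10 years, meeting the 8 years threshold. (d) is therefore removed.
All of (e)'s requirements are met (the compliance score is 72 points, less than the 80 points limit; the contract file is an unadopted draft; the number of pages in the record is 144, under the 191 limit). But: (o) is engaged — the registered capacity is 2,750 units, below the 2,770 units limit. (p) is not triggered (Esme is not the subject of the contract file), so (o) stands. (e) is therefore removed.
None of the exceptions is available; § 87 applies in full.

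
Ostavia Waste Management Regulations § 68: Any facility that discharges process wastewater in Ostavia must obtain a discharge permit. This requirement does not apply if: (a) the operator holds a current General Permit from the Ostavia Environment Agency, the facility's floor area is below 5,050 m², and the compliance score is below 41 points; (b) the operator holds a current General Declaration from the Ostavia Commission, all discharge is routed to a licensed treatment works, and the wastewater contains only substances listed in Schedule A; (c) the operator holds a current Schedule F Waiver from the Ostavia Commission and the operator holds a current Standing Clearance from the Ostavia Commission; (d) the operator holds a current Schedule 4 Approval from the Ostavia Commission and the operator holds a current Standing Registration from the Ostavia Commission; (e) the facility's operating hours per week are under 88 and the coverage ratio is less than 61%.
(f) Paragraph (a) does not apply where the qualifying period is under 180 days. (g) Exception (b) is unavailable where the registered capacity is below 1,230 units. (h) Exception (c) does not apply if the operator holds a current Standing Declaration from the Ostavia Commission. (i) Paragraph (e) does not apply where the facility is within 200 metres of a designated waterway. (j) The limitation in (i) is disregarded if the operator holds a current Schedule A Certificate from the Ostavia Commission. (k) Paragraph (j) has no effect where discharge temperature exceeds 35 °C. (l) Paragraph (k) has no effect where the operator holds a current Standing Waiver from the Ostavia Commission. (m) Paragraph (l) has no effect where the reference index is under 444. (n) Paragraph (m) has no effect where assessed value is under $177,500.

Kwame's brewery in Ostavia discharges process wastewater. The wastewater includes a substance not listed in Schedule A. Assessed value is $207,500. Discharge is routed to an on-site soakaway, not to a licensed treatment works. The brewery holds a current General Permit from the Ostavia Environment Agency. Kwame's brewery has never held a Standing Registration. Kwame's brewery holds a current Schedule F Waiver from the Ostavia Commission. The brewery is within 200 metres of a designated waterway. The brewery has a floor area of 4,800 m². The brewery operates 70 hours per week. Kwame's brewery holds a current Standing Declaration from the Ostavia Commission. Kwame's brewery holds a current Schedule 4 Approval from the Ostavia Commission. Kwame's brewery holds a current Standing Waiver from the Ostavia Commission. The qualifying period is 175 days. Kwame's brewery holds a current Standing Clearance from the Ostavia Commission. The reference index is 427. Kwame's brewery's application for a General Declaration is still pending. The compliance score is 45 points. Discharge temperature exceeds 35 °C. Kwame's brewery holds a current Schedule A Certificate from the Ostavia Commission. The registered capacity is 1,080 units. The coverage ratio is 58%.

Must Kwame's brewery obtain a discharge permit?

Yes — Kwame's brewery must obtain a discharge permit.

Exception (a) fails — the compliance score is 45 points, not below 41 points.
Exception (b) requires that the operator holds a current General Declaration from the Ostavia Commission; but the General Declaration is not current, so (b) is unavailable.
Exception (c) is satisfied on its face — a current Schedule F Waiver is held; a current Standing Clearance is held. But: (h) applies — a current Standing Declaration is held. So (c) is unavailable.
Exception (d) requires that the operator holds a current Standing Registration from the Ostavia Commission; but no current Standing Registration is held, so (d) is unavailable.
All of (e)'s requirements are met (the facility's operating hours per week are 70, under the 88 limit; the coverage ratio is 58%, less than the 61% limit). However, paragraphs (i)–(n) must be considered: (i) applies — the brewery is within 200 m of a designated waterway. (j) operates (a current Schedule A Certificate is held), but yields to (k): (k) applies — discharge temperature exceeds 35 °C. (l) would limit (k) — a current Standing Waiver is held — but (m) sets (l) aside: (m) operates — the reference index is 427, under the 444 limit. (n), which would lift (m), is not triggered — assessed value is $207,500, not under $177,500. (e) is therefore removed.
Every exception is unavailable, so the rule governs.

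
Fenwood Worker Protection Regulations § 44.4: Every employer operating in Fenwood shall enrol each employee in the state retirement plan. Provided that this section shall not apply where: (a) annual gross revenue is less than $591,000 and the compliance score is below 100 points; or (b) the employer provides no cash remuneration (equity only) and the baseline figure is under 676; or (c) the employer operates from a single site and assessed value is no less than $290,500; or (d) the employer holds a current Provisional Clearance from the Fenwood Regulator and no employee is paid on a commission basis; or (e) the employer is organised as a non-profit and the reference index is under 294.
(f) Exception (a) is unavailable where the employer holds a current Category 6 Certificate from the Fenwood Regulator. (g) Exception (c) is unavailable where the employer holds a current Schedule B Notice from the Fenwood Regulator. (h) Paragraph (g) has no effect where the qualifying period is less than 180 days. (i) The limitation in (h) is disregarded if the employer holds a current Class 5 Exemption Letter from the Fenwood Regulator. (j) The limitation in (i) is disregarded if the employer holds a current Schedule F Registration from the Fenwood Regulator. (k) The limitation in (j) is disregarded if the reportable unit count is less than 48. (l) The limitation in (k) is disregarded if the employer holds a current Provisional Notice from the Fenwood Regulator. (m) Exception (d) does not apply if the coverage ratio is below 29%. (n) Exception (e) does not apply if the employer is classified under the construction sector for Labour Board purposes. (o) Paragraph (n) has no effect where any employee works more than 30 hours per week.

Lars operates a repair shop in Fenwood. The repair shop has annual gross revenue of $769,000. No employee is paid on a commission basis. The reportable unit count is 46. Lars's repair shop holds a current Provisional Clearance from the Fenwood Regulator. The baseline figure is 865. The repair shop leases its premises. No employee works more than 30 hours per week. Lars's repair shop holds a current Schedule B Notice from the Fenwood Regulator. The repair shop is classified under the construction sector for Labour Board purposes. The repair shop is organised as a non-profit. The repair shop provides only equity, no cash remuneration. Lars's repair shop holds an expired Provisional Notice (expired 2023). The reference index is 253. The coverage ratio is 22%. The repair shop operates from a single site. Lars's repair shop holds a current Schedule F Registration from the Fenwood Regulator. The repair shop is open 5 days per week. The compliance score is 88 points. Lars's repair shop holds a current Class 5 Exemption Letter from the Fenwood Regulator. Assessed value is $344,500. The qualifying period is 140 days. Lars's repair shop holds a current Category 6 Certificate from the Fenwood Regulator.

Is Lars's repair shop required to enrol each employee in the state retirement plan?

Yes — Lars's repair shop must enrol each employee in the state retirement plan.

Exception (a) fails — annual gross revenue is $769,000, not less than $591,000.
Exception (b) does not apply: the baseline figure is 865, not under 676.
All of (c)'s requirements are met (the employer operates from a single site; assessed value is $344,500, meeting the $290,500 threshold). But applying paragraphs (g)–(l): (g) is engaged — a current Schedule B Notice is held. (h) would limit (g) — the qualifying period is 140 days, less than the 180 days limit — but (i) sets (h) aside: (i) operates against (h): a current Class 5 Exemption Letter is held. (j) would limit (i) — a current Schedule F Registration is held — but (k) sets (j) aside: (k) applies — the reportable unit count is 46, less than the 48 limit. (l) is inapplicable (the Provisional Notice is not current), so (k) stands. (c) is therefore removed.
All of (d)'s requirements are met (a current Provisional Clearance is held; no employee is paid on commission). But: (m) operates against (d): the coverage ratio is 22%, below the 29% limit. (d) is therefore removed.
Exception (e)'s conditions are all satisfied: the employer is a non-profit; the reference index is 253, under the 294 limit. But applying paragraphs (n)–(o): (n) operates against (e): the repair shop is classified under the construction sector. (o) is inapplicable (no employee exceeds 30 hours/week), so (n) stands. (e) is therefore removed.
No exception is made out. Lars's repair shop falls within the general rule.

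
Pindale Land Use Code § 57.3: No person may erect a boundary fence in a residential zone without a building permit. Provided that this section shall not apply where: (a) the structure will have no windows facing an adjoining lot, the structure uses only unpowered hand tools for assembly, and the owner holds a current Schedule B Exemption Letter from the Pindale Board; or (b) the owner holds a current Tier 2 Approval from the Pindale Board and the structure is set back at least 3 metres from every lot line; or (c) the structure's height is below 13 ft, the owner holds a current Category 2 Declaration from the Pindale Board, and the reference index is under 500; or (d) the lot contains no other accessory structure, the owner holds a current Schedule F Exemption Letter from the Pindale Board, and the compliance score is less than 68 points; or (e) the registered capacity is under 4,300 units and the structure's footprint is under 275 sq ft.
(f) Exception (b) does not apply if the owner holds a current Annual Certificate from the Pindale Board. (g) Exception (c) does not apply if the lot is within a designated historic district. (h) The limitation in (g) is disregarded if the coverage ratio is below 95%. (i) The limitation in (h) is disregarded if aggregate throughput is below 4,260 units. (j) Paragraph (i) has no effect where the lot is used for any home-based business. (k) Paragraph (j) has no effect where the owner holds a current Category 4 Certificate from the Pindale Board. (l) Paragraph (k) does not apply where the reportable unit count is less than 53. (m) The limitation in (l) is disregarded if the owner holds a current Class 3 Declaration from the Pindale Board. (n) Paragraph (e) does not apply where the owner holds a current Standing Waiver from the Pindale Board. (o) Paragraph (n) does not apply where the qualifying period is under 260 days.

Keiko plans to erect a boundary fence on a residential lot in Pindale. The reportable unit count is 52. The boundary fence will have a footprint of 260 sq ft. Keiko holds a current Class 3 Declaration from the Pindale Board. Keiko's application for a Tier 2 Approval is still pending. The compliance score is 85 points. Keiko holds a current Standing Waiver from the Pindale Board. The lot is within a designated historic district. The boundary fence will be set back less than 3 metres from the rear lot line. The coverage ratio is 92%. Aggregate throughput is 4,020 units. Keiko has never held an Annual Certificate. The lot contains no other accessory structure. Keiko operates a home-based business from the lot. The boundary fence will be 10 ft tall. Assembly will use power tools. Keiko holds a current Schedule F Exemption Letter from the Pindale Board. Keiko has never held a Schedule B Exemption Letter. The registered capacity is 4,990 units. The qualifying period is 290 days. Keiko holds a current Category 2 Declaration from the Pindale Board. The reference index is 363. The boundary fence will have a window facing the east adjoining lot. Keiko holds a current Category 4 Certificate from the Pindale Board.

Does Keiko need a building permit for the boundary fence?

Yes — Keiko must obtain a building permit.

Exception (a) requires that the structure will have no windows facing an adjoining lot; but a window faces an adjoining lot, so (a) is unavailable.
Exception (b) requires that the owner holds a current Tier 2 Approval from the Pindale Board; but the Tier 2 Approval is not current, so (b) is unavailable.
All of (c)'s requirements are met (the structure's height is 10 ft, below the 13 ft limit; a current Category 2 Declaration is held; the reference index is 363, under the 500 limit). However, paragraphs (g)–(m) must be considered: (g) operates against (c): the lot is in a historic district. (h) would limit (g) — the coverage ratio is 92%, below the 95% limit — but (i) sets (h) aside: (i) operates against (h): aggregate throughput is 4,020 units, below the 4,260 units limit. (j) applies (a home-based business operates on the lot), but is overridden by (k): (k) operates against (j): a current Category 4 Certificate is held. (l) would limit (k) — the reportable unit count is 52, less than the 53 limit — but (m) sets (l) aside: (m) operates against (l): a current Class 3 Declaration is held. (c) is therefore removed.
Exception (d) requires that the compliance score is less than 68 points; but the compliance score is 85 points, not less than 68 points, so (d) is unavailable.
Exception (e) requires that the registered capacity is under 4,300 units; but the registered capacity is 4,990 units, not under 4,300 units, so (e) is unavailable.
None of the exceptions is available; § 57.3 applies in full.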